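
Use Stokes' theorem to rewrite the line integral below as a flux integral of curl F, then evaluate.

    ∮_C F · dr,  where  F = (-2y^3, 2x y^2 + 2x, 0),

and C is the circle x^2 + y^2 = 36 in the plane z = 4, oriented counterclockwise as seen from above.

Let S be the flat disk x^2 + y^2 ≤ 36 in the plane z = 4, with upward unit normal n̂ = ẑ. By Stokes' theorem,

    ∮_C F · dr = ∬_S (∇ × F) · n̂ dS = ∬_D (curl F)_z dA,

where D is the disk x^2 + y^2 ≤ 36.

Compute the curl of F = (-2y^3, 2x y^2 + 2x, 0):
    (∇ × F)_x = ∂F_z/∂y - ∂F_y/∂z = 0,
    (∇ × F)_y = ∂F_x/∂z - ∂F_z/∂x = 0,
    (∇ × F)_z = ∂F_y/∂x - ∂F_x/∂y = 8y^2 + 2.

On z = 4, (curl F)_z = 8y^2 + 2.

Convert to polar (x = r cos θ, y = r sin θ, dA = r dr dθ); the integrand becomes 8r^2sin(θ)^2 + 2, so

    ∬_D (curl F)_z dA = ∫_0^{2π} ∫_0^{6} (8r^2sin(θ)^2 + 2) · r dr dθ.

Inner (r from 0 to 6): 2592sin(θ)^2 + 36.
Outer (θ from 0 to 2π): 2664π.

Therefore ∮_C F · dr = 2664π.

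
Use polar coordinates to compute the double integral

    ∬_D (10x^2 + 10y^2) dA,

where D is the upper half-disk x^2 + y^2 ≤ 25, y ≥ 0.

The region D is 0 ≤ r ≤ 5, 0 ≤ θ ≤ π in polar coordinates, where x = r cos(θ), y = r sin(θ), and dA = r dr dθ.

Under the substitution, the integrand becomes 10r^2, so

    ∬_D (10x^2 + 10y^2) dA = ∫_{0}^{π} ∫_{0}^{5} (10r^2) · r dr dθ.

Inner integral (in r): ∫_{0}^{5} (10r^2) · r dr = 3125/2.

Outer integral (in θ): ∫_{0}^{π} (3125/2) dθ = 3125π/2.

Therefore ∬_D (10x^2 + 10y^2) dA = 3125π/2.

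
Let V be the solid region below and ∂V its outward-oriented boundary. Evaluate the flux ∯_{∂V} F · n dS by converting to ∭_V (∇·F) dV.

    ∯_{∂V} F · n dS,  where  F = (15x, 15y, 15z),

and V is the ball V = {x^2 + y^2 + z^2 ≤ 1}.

By the divergence theorem,

    ∯_{∂V} F · n dS = ∭_V (∇ · F) dV.

Compute the divergence:
    ∇ · F = ∂F_x/∂x + ∂F_y/∂y + ∂F_z/∂z = 15 + 15 + 15 = 45.

In spherical coordinates, x = ρ sin(φ) cos(θ), y = ρ sin(φ) sin(θ), z = ρ cos(φ), dV = ρ^2 sin(φ) dρ dφ dθ, with 0 ≤ ρ ≤ 1, 0 ≤ φ ≤ π, 0 ≤ θ ≤ 2π.

The integrand, after substitution and multiplying by the volume element, becomes (45) · ρ^2 sin(φ), so

    ∭_V (∇·F) dV = ∫_0^{2π} ∫_0^{π} ∫_0^{1} (45) · ρ^2 sin(φ) dρ dφ dθ.

Inner (ρ from 0 to 1): 15sin(φ).
Middle (φ from 0 to π): 30.
Outer (θ from 0 to 2π): 60π.

Therefore ∯_{∂V} F · n dS = 60π.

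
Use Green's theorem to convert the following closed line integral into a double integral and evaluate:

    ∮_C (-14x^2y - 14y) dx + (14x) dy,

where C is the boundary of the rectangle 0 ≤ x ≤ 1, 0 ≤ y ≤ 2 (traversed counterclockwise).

Green's theorem converts the closed line integral into a double integral over the enclosed region D:

    ∮_C P dx + Q dy = ∬_D (∂Q/∂x - ∂P/∂y) dA.

Here P = -14x^2y - 14y, Q = 14x, so

    ∂Q/∂x = 14,    ∂P/∂y = -14x^2 - 14,
    ∂Q/∂x - ∂P/∂y = 14x^2 + 28.

D is the region 0 ≤ x ≤ 1, 0 ≤ y ≤ 2. Evaluating the double integral:

    ∬_D (14x^2 + 28) dA = ∫_0^{1} ∫_0^{2} (14x^2 + 28) dy dx.

Inner (y from 0 to 2): 28x^2 + 56.
Outer (x from 0 to 1): 196/3.

Therefore ∮_C P dx + Q dy = 196/3.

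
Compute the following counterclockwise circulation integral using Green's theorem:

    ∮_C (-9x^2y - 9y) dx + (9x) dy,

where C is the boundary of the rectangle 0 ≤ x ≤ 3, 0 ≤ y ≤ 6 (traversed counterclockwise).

Green's theorem converts the closed line integral into a double integral over the enclosed region D:

    ∮_C P dx + Q dy = ∬_D (∂Q/∂x - ∂P/∂y) dA.

Here P = -9x^2y - 9y, Q = 9x, so

    ∂Q/∂x = 9,    ∂P/∂y = -9x^2 - 9,
    ∂Q/∂x - ∂P/∂y = 9x^2 + 18.

D is the region 0 ≤ x ≤ 3, 0 ≤ y ≤ 6. Evaluating the double integral:

    ∬_D (9x^2 + 18) dA = ∫_0^{3} ∫_0^{6} (9x^2 + 18) dy dx.

Inner (y from 0 to 6): 54x^2 + 108.
Outer (x from 0 to 3): 810.

Therefore ∮_C P dx + Q dy = 810.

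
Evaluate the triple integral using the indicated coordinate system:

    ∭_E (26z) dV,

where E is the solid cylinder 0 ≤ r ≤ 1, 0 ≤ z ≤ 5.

In cylindrical coordinates, x = r cos(θ), y = r sin(θ), z = z, and dV = r dr dθ dz.

The integrand becomes 26z, so

    ∭_E (26z) dV = ∫_{0}^{2π} ∫_{0}^{1} ∫_{0}^{5} (26z) · r dz dr dθ.

Inner (z): 325r.
Middle (r from 0 to 1): 325/2.
Outer (θ): 325π.

Therefore the triple integral equals 325π.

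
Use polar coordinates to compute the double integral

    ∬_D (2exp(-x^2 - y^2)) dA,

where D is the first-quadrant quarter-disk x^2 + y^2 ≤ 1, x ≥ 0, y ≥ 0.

The region D is 0 ≤ r ≤ 1, 0 ≤ θ ≤ π/2 in polar coordinates, where x = r cos(θ), y = r sin(θ), and dA = r dr dθ.

Under the substitution, the integrand becomes 2exp(-r^2), so

    ∬_D (2exp(-x^2 - y^2)) dA = ∫_{0}^{π/2} ∫_{0}^{1} (2exp(-r^2)) · r dr dθ.

Inner integral (in r): ∫_{0}^{1} (2exp(-r^2)) · r dr = 1 - exp(-1).

Outer integral (in θ): ∫_{0}^{π/2} (1 - exp(-1)) dθ = -π exp(-1)/2 + π/2.

Therefore ∬_D (2exp(-x^2 - y^2)) dA = -π exp(-1)/2 + π/2.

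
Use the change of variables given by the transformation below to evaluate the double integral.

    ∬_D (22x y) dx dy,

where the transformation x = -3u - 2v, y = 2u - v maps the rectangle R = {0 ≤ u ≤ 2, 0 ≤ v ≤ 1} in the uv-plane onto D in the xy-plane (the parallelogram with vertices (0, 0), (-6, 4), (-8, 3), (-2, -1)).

Compute the Jacobian determinant of (x, y) with respect to (u, v):

    ∂(x,y)/∂(u,v) = | -3  -2 | = (-3)(-1) - (-2)(2) = 7.
                   | 2  -1 |

Its absolute value is |J| = 7 (the area scaling factor).

Substituting x = -3u - 2v, y = 2u - v into the integrand,

    22x y → -132u^2 - 22u v + 44v^2,

so the integral becomes

    ∬_R (-132u^2 - 22u v + 44v^2) · |J| du dv = ∫_0^2 ∫_0^1 (-924u^2 - 154u v + 308v^2) dv du.

Inner (v): -924u^2 - 77u + 308/3.
Outer (u): -7238/3.

Therefore ∬_D (22x y) dx dy = -7238/3.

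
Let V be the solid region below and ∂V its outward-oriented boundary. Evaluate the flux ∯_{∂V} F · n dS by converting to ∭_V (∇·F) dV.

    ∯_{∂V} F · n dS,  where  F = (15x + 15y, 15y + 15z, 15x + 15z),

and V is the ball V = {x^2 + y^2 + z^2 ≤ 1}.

By the divergence theorem,

    ∯_{∂V} F · n dS = ∭_V (∇ · F) dV.

Compute the divergence:
    ∇ · F = ∂F_x/∂x + ∂F_y/∂y + ∂F_z/∂z = 15 + 15 + 15 = 45.

In spherical coordinates, x = ρ sin(φ) cos(θ), y = ρ sin(φ) sin(θ), z = ρ cos(φ), dV = ρ^2 sin(φ) dρ dφ dθ, with 0 ≤ ρ ≤ 1, 0 ≤ φ ≤ π, 0 ≤ θ ≤ 2π.

The integrand, after substitution and multiplying by the volume element, becomes (45) · ρ^2 sin(φ), so

    ∭_V (∇·F) dV = ∫_0^{2π} ∫_0^{π} ∫_0^{1} (45) · ρ^2 sin(φ) dρ dφ dθ.

Inner (ρ from 0 to 1): 15sin(φ).
Middle (φ from 0 to π): 30.
Outer (θ from 0 to 2π): 60π.

Therefore ∯_{∂V} F · n dS = 60π.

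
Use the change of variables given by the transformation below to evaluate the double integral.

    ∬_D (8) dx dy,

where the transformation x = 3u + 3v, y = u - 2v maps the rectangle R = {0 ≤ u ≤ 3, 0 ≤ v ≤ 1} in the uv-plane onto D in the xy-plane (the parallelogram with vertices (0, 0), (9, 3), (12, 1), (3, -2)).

Compute the Jacobian determinant of (x, y) with respect to (u, v):

    ∂(x,y)/∂(u,v) = | 3  3 | = (3)(-2) - (3)(1) = -9.
                   | 1  -2 |

Its absolute value is |J| = 9 (the area scaling factor).

Substituting x = 3u + 3v, y = u - 2v into the integrand,

    8 → 8,

so the integral becomes

    ∬_R (8) · |J| du dv = ∫_0^3 ∫_0^1 (72) dv du.

Inner (v): 72.
Outer (u): 216.

Therefore ∬_D (8) dx dy = 216.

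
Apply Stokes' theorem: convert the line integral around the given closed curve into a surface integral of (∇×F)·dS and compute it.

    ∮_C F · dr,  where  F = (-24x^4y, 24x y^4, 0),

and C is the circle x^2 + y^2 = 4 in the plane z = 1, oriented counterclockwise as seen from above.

Let S be the flat disk x^2 + y^2 ≤ 4 in the plane z = 1, with upward unit normal n̂ = ẑ. By Stokes' theorem,

    ∮_C F · dr = ∬_S (∇ × F) · n̂ dS = ∬_D (curl F)_z dA,

where D is the disk x^2 + y^2 ≤ 4.

Compute the curl of F = (-24x^4y, 24x y^4, 0):
    (∇ × F)_x = ∂F_z/∂y - ∂F_y/∂z = 0,
    (∇ × F)_y = ∂F_x/∂z - ∂F_z/∂x = 0,
    (∇ × F)_z = ∂F_y/∂x - ∂F_x/∂y = 24x^4 + 24y^4.

On z = 1, (curl F)_z = 24x^4 + 24y^4.

Convert to polar (x = r cos θ, y = r sin θ, dA = r dr dθ); the integrand becomes 24r^4(sin(θ)^4 + cos(θ)^4), so

    ∬_D (curl F)_z dA = ∫_0^{2π} ∫_0^{2} (24r^4(sin(θ)^4 + cos(θ)^4)) · r dr dθ.

Inner (r from 0 to 2): 256sin(θ)^4 + 256cos(θ)^4.
Outer (θ from 0 to 2π): 384π.

Therefore ∮_C F · dr = 384π.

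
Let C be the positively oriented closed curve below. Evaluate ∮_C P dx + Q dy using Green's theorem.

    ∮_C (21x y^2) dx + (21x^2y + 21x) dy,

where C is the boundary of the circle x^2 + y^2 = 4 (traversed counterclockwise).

Green's theorem converts the closed line integral into a double integral over the enclosed region D:

    ∮_C P dx + Q dy = ∬_D (∂Q/∂x - ∂P/∂y) dA.

Here P = 21x y^2, Q = 21x^2y + 21x, so

    ∂Q/∂x = 42x y + 21,    ∂P/∂y = 42x y,
    ∂Q/∂x - ∂P/∂y = 21.

D is the region x^2 + y^2 ≤ 4. Evaluating the double integral:

In polar coordinates (x = r cos θ, y = r sin θ, dA = r dr dθ) the integrand becomes 21, so

    ∬_D (21) dA = ∫_0^{2π} ∫_0^{2} (21) · r dr dθ.

Inner (r from 0 to 2): 42.
Outer (θ from 0 to 2π): 84π.

Therefore ∮_C P dx + Q dy = 84π.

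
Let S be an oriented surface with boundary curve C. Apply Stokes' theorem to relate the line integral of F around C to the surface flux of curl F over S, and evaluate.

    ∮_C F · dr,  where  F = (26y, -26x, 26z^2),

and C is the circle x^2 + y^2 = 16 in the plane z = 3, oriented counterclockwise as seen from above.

Let S be the flat disk x^2 + y^2 ≤ 16 in the plane z = 3, with upward unit normal n̂ = ẑ. By Stokes' theorem,

    ∮_C F · dr = ∬_S (∇ × F) · n̂ dS = ∬_D (curl F)_z dA,

where D is the disk x^2 + y^2 ≤ 16.

Compute the curl of F = (26y, -26x, 26z^2):
    (∇ × F)_x = ∂F_z/∂y - ∂F_y/∂z = 0,
    (∇ × F)_y = ∂F_x/∂z - ∂F_z/∂x = 0,
    (∇ × F)_z = ∂F_y/∂x - ∂F_x/∂y = -52.

On z = 3, (curl F)_z = -52.

Convert to polar (x = r cos θ, y = r sin θ, dA = r dr dθ); the integrand becomes -52, so

    ∬_D (curl F)_z dA = ∫_0^{2π} ∫_0^{4} (-52) · r dr dθ.

Inner (r from 0 to 4): -416.
Outer (θ from 0 to 2π): -832π.

Therefore ∮_C F · dr = -832π.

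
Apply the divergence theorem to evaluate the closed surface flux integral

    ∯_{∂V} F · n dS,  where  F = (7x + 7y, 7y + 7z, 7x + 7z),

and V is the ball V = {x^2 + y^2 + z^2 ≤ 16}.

By the divergence theorem,

    ∯_{∂V} F · n dS = ∭_V (∇ · F) dV.

Compute the divergence:
    ∇ · F = ∂F_x/∂x + ∂F_y/∂y + ∂F_z/∂z = 7 + 7 + 7 = 21.

In spherical coordinates, x = ρ sin(φ) cos(θ), y = ρ sin(φ) sin(θ), z = ρ cos(φ), dV = ρ^2 sin(φ) dρ dφ dθ, with 0 ≤ ρ ≤ 4, 0 ≤ φ ≤ π, 0 ≤ θ ≤ 2π.

The integrand, after substitution and multiplying by the volume element, becomes (21) · ρ^2 sin(φ), so

    ∭_V (∇·F) dV = ∫_0^{2π} ∫_0^{π} ∫_0^{4} (21) · ρ^2 sin(φ) dρ dφ dθ.

Inner (ρ from 0 to 4): 448sin(φ).
Middle (φ from 0 to π): 896.
Outer (θ from 0 to 2π): 1792π.

Therefore ∯_{∂V} F · n dS = 1792π.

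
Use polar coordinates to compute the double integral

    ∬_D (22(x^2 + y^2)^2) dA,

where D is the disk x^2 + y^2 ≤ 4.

The region D is 0 ≤ r ≤ 2, 0 ≤ θ ≤ 2π in polar coordinates, where x = r cos(θ), y = r sin(θ), and dA = r dr dθ.

Under the substitution, the integrand becomes 22r^4, so

    ∬_D (22(x^2 + y^2)^2) dA = ∫_{0}^{2π} ∫_{0}^{2} (22r^4) · r dr dθ.

Inner integral (in r): ∫_{0}^{2} (22r^4) · r dr = 704/3.

Outer integral (in θ): ∫_{0}^{2π} (704/3) dθ = 1408π/3.

Therefore ∬_D (22(x^2 + y^2)^2) dA = 1408π/3.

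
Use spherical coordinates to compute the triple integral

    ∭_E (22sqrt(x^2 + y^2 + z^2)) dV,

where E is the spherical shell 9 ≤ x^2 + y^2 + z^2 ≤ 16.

In spherical coordinates, x = ρ sin(φ) cos(θ), y = ρ sin(φ) sin(θ), z = ρ cos(φ), and dV = ρ^2 sin(φ) dρ dφ dθ.

The integrand becomes 22ρ, so

    ∭_E (22sqrt(x^2 + y^2 + z^2)) dV = ∫_{0}^{2π} ∫_{0}^{π} ∫_{3}^{4} (22ρ) · ρ^2 sin(φ) dρ dφ dθ.

Inner (ρ): 1925sin(φ)/2.
Middle (φ): 1925.
Outer (θ): 3850π.

Therefore the triple integral equals 3850π.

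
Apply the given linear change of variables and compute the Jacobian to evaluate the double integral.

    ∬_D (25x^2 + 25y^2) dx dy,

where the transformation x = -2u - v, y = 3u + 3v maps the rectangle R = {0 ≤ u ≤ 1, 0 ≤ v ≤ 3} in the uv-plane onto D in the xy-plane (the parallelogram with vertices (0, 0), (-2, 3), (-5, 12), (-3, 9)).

Compute the Jacobian determinant of (x, y) with respect to (u, v):

    ∂(x,y)/∂(u,v) = | -2  -1 | = (-2)(3) - (-1)(3) = -3.
                   | 3  3 |

Its absolute value is |J| = 3 (the area scaling factor).

Substituting x = -2u - v, y = 3u + 3v into the integrand,

    25x^2 + 25y^2 → 325u^2 + 550u v + 250v^2,

so the integral becomes

    ∬_R (325u^2 + 550u v + 250v^2) · |J| du dv = ∫_0^1 ∫_0^3 (975u^2 + 1650u v + 750v^2) dv du.

Inner (v): 2925u^2 + 7425u + 6750.
Outer (u): 22875/2.

Therefore ∬_D (25x^2 + 25y^2) dx dy = 22875/2.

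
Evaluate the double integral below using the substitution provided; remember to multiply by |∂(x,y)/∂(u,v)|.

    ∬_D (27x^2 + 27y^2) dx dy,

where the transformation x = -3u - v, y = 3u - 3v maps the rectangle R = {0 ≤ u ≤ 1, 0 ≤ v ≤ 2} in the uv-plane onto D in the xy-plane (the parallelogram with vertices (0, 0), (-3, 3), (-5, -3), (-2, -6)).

Compute the Jacobian determinant of (x, y) with respect to (u, v):

    ∂(x,y)/∂(u,v) = | -3  -1 | = (-3)(-3) - (-1)(3) = 12.
                   | 3  -3 |

Its absolute value is |J| = 12 (the area scaling factor).

Substituting x = -3u - v, y = 3u - 3v into the integrand,

    27x^2 + 27y^2 → 486u^2 - 324u v + 270v^2,

so the integral becomes

    ∬_R (486u^2 - 324u v + 270v^2) · |J| du dv = ∫_0^1 ∫_0^2 (5832u^2 - 3888u v + 3240v^2) dv du.

Inner (v): 11664u^2 - 7776u + 8640.
Outer (u): 8640.

Therefore ∬_D (27x^2 + 27y^2) dx dy = 8640.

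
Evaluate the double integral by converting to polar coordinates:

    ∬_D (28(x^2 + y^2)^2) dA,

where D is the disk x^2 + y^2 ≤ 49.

The region D is 0 ≤ r ≤ 7, 0 ≤ θ ≤ 2π in polar coordinates, where x = r cos(θ), y = r sin(θ), and dA = r dr dθ.

Under the substitution, the integrand becomes 28r^4, so

    ∬_D (28(x^2 + y^2)^2) dA = ∫_{0}^{2π} ∫_{0}^{7} (28r^4) · r dr dθ.

Inner integral (in r): ∫_{0}^{7} (28r^4) · r dr = 1647086/3.

Outer integral (in θ): ∫_{0}^{2π} (1647086/3) dθ = 3294172π/3.

Therefore ∬_D (28(x^2 + y^2)^2) dA = 3294172π/3.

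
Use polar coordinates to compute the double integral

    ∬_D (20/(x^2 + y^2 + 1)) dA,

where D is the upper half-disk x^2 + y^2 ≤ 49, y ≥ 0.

The region D is 0 ≤ r ≤ 7, 0 ≤ θ ≤ π in polar coordinates, where x = r cos(θ), y = r sin(θ), and dA = r dr dθ.

Under the substitution, the integrand becomes 20/(r^2 + 1), so

    ∬_D (20/(x^2 + y^2 + 1)) dA = ∫_{0}^{π} ∫_{0}^{7} (20/(r^2 + 1)) · r dr dθ.

Inner integral (in r): ∫_{0}^{7} (20/(r^2 + 1)) · r dr = log(97656250000000000).

Outer integral (in θ): ∫_{0}^{π} (log(97656250000000000)) dθ = log(97656250000000000^π).

Therefore ∬_D (20/(x^2 + y^2 + 1)) dA = log(97656250000000000^π).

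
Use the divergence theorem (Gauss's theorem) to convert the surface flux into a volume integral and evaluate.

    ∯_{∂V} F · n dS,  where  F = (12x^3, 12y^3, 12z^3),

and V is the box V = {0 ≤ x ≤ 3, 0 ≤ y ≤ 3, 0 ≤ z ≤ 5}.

By the divergence theorem,

    ∯_{∂V} F · n dS = ∭_V (∇ · F) dV.

Compute the divergence:
    ∇ · F = ∂F_x/∂x + ∂F_y/∂y + ∂F_z/∂z = 36x^2 + 36y^2 + 36z^2.

V is a rectangular box, so dV = dx dy dz with 0 ≤ x ≤ 3, 0 ≤ y ≤ 3, 0 ≤ z ≤ 5.

Integrate (36x^2 + 36y^2 + 36z^2) over V as an iterated integral:

    ∭_V (∇·F) dV = ∫_0^{3} ∫_0^{3} ∫_0^{5} (36x^2 + 36y^2 + 36z^2) dz dy dx.

Inner (z from 0 to 5): 180x^2 + 180y^2 + 1500.
Middle (y from 0 to 3): 540x^2 + 6120.
Outer (x from 0 to 3): 23220.

Therefore ∯_{∂V} F · n dS = 23220.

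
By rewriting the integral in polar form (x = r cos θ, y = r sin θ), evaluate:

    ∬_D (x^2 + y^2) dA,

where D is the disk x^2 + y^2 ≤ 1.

The region D is 0 ≤ r ≤ 1, 0 ≤ θ ≤ 2π in polar coordinates, where x = r cos(θ), y = r sin(θ), and dA = r dr dθ.

Under the substitution, the integrand becomes r^2, so

    ∬_D (x^2 + y^2) dA = ∫_{0}^{2π} ∫_{0}^{1} (r^2) · r dr dθ.

Inner integral (in r): ∫_{0}^{1} (r^2) · r dr = 1/4.

Outer integral (in θ): ∫_{0}^{2π} (1/4) dθ = π/2.

Therefore ∬_D (x^2 + y^2) dA = π/2.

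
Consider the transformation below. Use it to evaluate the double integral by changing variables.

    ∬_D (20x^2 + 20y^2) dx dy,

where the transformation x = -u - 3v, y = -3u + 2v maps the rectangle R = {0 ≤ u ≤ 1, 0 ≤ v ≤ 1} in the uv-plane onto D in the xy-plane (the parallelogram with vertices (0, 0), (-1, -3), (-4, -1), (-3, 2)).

Compute the Jacobian determinant of (x, y) with respect to (u, v):

    ∂(x,y)/∂(u,v) = | -1  -3 | = (-1)(2) - (-3)(-3) = -11.
                   | -3  2 |

Its absolute value is |J| = 11 (the area scaling factor).

Substituting x = -u - 3v, y = -3u + 2v into the integrand,

    20x^2 + 20y^2 → 200u^2 - 120u v + 260v^2,

so the integral becomes

    ∬_R (200u^2 - 120u v + 260v^2) · |J| du dv = ∫_0^1 ∫_0^1 (2200u^2 - 1320u v + 2860v^2) dv du.

Inner (v): 2200u^2 - 660u + 2860/3.
Outer (u): 4070/3.

Therefore ∬_D (20x^2 + 20y^2) dx dy = 4070/3.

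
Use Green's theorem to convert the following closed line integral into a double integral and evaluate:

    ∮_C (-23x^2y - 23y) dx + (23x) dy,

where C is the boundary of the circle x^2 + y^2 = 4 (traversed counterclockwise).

Green's theorem converts the closed line integral into a double integral over the enclosed region D:

    ∮_C P dx + Q dy = ∬_D (∂Q/∂x - ∂P/∂y) dA.

Here P = -23x^2y - 23y, Q = 23x, so

    ∂Q/∂x = 23,    ∂P/∂y = -23x^2 - 23,
    ∂Q/∂x - ∂P/∂y = 23x^2 + 46.

D is the region x^2 + y^2 ≤ 4. Evaluating the double integral:

In polar coordinates (x = r cos θ, y = r sin θ, dA = r dr dθ) the integrand becomes 23r^2cos(θ)^2 + 46, so

    ∬_D (23x^2 + 46) dA = ∫_0^{2π} ∫_0^{2} (23r^2cos(θ)^2 + 46) · r dr dθ.

Inner (r from 0 to 2): 92cos(θ)^2 + 92.
Outer (θ from 0 to 2π): 276π.

Therefore ∮_C P dx + Q dy = 276π.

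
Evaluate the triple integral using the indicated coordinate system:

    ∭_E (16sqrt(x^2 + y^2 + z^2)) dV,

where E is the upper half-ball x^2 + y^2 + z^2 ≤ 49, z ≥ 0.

In spherical coordinates, x = ρ sin(φ) cos(θ), y = ρ sin(φ) sin(θ), z = ρ cos(φ), and dV = ρ^2 sin(φ) dρ dφ dθ.

The integrand becomes 16ρ, so

    ∭_E (16sqrt(x^2 + y^2 + z^2)) dV = ∫_{0}^{2π} ∫_{0}^{π/2} ∫_{0}^{7} (16ρ) · ρ^2 sin(φ) dρ dφ dθ.

Inner (ρ): 9604sin(φ).
Middle (φ): 9604.
Outer (θ): 19208π.

Therefore the triple integral equals 19208π.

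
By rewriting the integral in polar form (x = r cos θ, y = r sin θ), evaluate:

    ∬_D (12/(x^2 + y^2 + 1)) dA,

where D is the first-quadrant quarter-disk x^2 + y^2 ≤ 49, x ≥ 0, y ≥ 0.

The region D is 0 ≤ r ≤ 7, 0 ≤ θ ≤ π/2 in polar coordinates, where x = r cos(θ), y = r sin(θ), and dA = r dr dθ.

Under the substitution, the integrand becomes 12/(r^2 + 1), so

    ∬_D (12/(x^2 + y^2 + 1)) dA = ∫_{0}^{π/2} ∫_{0}^{7} (12/(r^2 + 1)) · r dr dθ.

Inner integral (in r): ∫_{0}^{7} (12/(r^2 + 1)) · r dr = log(15625000000).

Outer integral (in θ): ∫_{0}^{π/2} (log(15625000000)) dθ = 3π log(50).

Therefore ∬_D (12/(x^2 + y^2 + 1)) dA = 3π log(50).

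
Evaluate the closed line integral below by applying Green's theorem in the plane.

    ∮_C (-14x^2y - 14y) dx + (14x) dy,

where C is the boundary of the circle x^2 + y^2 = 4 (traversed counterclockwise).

Green's theorem converts the closed line integral into a double integral over the enclosed region D:

    ∮_C P dx + Q dy = ∬_D (∂Q/∂x - ∂P/∂y) dA.

Here P = -14x^2y - 14y, Q = 14x, so

    ∂Q/∂x = 14,    ∂P/∂y = -14x^2 - 14,
    ∂Q/∂x - ∂P/∂y = 14x^2 + 28.

D is the region x^2 + y^2 ≤ 4. Evaluating the double integral:

In polar coordinates (x = r cos θ, y = r sin θ, dA = r dr dθ) the integrand becomes 14r^2cos(θ)^2 + 28, so

    ∬_D (14x^2 + 28) dA = ∫_0^{2π} ∫_0^{2} (14r^2cos(θ)^2 + 28) · r dr dθ.

Inner (r from 0 to 2): 56cos(θ)^2 + 56.
Outer (θ from 0 to 2π): 168π.

Therefore ∮_C P dx + Q dy = 168π.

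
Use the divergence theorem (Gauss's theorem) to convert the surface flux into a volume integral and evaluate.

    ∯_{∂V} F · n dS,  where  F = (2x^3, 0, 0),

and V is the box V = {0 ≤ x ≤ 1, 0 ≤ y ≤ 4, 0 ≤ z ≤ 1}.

By the divergence theorem,

    ∯_{∂V} F · n dS = ∭_V (∇ · F) dV.

Compute the divergence:
    ∇ · F = ∂F_x/∂x + ∂F_y/∂y + ∂F_z/∂z = 6x^2 + 0 + 0 = 6x^2.

V is a rectangular box, so dV = dx dy dz with 0 ≤ x ≤ 1, 0 ≤ y ≤ 4, 0 ≤ z ≤ 1.

Integrate (6x^2) over V as an iterated integral:

    ∭_V (∇·F) dV = ∫_0^{1} ∫_0^{4} ∫_0^{1} (6x^2) dz dy dx.

Inner (z from 0 to 1): 6x^2.
Middle (y from 0 to 4): 24x^2.
Outer (x from 0 to 1): 8.

Therefore ∯_{∂V} F · n dS = 8.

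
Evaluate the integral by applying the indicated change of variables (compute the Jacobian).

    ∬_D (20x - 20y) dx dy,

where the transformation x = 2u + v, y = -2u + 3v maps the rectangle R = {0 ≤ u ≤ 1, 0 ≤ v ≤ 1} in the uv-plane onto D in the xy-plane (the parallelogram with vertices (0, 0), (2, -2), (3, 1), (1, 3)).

Compute the Jacobian determinant of (x, y) with respect to (u, v):

    ∂(x,y)/∂(u,v) = | 2  1 | = (2)(3) - (1)(-2) = 8.
                   | -2  3 |

Its absolute value is |J| = 8 (the area scaling factor).

Substituting x = 2u + v, y = -2u + 3v into the integrand,

    20x - 20y → 80u - 40v,

so the integral becomes

    ∬_R (80u - 40v) · |J| du dv = ∫_0^1 ∫_0^1 (640u - 320v) dv du.

Inner (v): 640u - 160.
Outer (u): 160.

Therefore ∬_D (20x - 20y) dx dy = 160.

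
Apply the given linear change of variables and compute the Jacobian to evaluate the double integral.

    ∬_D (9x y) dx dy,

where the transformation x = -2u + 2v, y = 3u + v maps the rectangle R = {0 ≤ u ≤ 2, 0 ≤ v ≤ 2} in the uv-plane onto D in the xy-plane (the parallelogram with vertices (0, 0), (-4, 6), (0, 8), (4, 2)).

Compute the Jacobian determinant of (x, y) with respect to (u, v):

    ∂(x,y)/∂(u,v) = | -2  2 | = (-2)(1) - (2)(3) = -8.
                   | 3  1 |

Its absolute value is |J| = 8 (the area scaling factor).

Substituting x = -2u + 2v, y = 3u + v into the integrand,

    9x y → -54u^2 + 36u v + 18v^2,

so the integral becomes

    ∬_R (-54u^2 + 36u v + 18v^2) · |J| du dv = ∫_0^2 ∫_0^2 (-432u^2 + 288u v + 144v^2) dv du.

Inner (v): -864u^2 + 576u + 384.
Outer (u): -384.

Therefore ∬_D (9x y) dx dy = -384.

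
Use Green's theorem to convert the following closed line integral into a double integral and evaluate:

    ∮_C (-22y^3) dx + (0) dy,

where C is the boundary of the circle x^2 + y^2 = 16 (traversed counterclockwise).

Green's theorem converts the closed line integral into a double integral over the enclosed region D:

    ∮_C P dx + Q dy = ∬_D (∂Q/∂x - ∂P/∂y) dA.

Here P = -22y^3, Q = 0, so

    ∂Q/∂x = 0,    ∂P/∂y = -66y^2,
    ∂Q/∂x - ∂P/∂y = 66y^2.

D is the region x^2 + y^2 ≤ 16. Evaluating the double integral:

In polar coordinates (x = r cos θ, y = r sin θ, dA = r dr dθ) the integrand becomes 66r^2sin(θ)^2, so

    ∬_D (66y^2) dA = ∫_0^{2π} ∫_0^{4} (66r^2sin(θ)^2) · r dr dθ.

Inner (r from 0 to 4): 4224sin(θ)^2.
Outer (θ from 0 to 2π): 4224π.

Therefore ∮_C P dx + Q dy = 4224π.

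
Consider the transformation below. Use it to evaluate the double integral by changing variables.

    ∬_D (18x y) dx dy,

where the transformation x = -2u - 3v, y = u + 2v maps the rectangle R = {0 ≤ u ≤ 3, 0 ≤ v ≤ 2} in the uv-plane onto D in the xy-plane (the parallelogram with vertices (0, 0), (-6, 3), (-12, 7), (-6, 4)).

Compute the Jacobian determinant of (x, y) with respect to (u, v):

    ∂(x,y)/∂(u,v) = | -2  -3 | = (-2)(2) - (-3)(1) = -1.
                   | 1  2 |

Its absolute value is |J| = 1 (the area scaling factor).

Substituting x = -2u - 3v, y = u + 2v into the integrand,

    18x y → -36u^2 - 126u v - 108v^2,

so the integral becomes

    ∬_R (-36u^2 - 126u v - 108v^2) · |J| du dv = ∫_0^3 ∫_0^2 (-36u^2 - 126u v - 108v^2) dv du.

Inner (v): -72u^2 - 252u - 288.
Outer (u): -2646.

Therefore ∬_D (18x y) dx dy = -2646.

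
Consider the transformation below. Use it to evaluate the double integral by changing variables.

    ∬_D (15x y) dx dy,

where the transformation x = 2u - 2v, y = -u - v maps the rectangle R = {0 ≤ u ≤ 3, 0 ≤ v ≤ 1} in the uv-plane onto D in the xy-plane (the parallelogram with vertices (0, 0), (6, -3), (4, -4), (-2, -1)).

Compute the Jacobian determinant of (x, y) with respect to (u, v):

    ∂(x,y)/∂(u,v) = | 2  -2 | = (2)(-1) - (-2)(-1) = -4.
                   | -1  -1 |

Its absolute value is |J| = 4 (the area scaling factor).

Substituting x = 2u - 2v, y = -u - v into the integrand,

    15x y → -30u^2 + 30v^2,

so the integral becomes

    ∬_R (-30u^2 + 30v^2) · |J| du dv = ∫_0^3 ∫_0^1 (-120u^2 + 120v^2) dv du.

Inner (v): 40 - 120u^2.
Outer (u): -960.

Therefore ∬_D (15x y) dx dy = -960.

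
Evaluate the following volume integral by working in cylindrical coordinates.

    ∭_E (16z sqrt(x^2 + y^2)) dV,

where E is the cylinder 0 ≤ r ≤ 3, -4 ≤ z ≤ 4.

In cylindrical coordinates, x = r cos(θ), y = r sin(θ), z = z, and dV = r dr dθ dz.

The integrand becomes 16r z, so

    ∭_E (16z sqrt(x^2 + y^2)) dV = ∫_{0}^{2π} ∫_{0}^{3} ∫_{-4}^{4} (16r z) · r dz dr dθ.

Inner (z): 0.
Middle (r from 0 to 3): 0.
Outer (θ): 0.

Therefore the triple integral equals 0.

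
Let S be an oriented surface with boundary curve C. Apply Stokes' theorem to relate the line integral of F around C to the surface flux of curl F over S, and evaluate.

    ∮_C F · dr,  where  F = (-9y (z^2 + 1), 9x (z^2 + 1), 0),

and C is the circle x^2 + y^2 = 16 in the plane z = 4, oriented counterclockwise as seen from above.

Let S be the flat disk x^2 + y^2 ≤ 16 in the plane z = 4, with upward unit normal n̂ = ẑ. By Stokes' theorem,

    ∮_C F · dr = ∬_S (∇ × F) · n̂ dS = ∬_D (curl F)_z dA,

where D is the disk x^2 + y^2 ≤ 16.

Compute the curl of F = (-9y (z^2 + 1), 9x (z^2 + 1), 0):
    (∇ × F)_x = ∂F_z/∂y - ∂F_y/∂z = -18x z,
    (∇ × F)_y = ∂F_x/∂z - ∂F_z/∂x = -18y z,
    (∇ × F)_z = ∂F_y/∂x - ∂F_x/∂y = 18z^2 + 18.

On z = 4, (curl F)_z = 306.

Convert to polar (x = r cos θ, y = r sin θ, dA = r dr dθ); the integrand becomes 306, so

    ∬_D (curl F)_z dA = ∫_0^{2π} ∫_0^{4} (306) · r dr dθ.

Inner (r from 0 to 4): 2448.
Outer (θ from 0 to 2π): 4896π.

Therefore ∮_C F · dr = 4896π.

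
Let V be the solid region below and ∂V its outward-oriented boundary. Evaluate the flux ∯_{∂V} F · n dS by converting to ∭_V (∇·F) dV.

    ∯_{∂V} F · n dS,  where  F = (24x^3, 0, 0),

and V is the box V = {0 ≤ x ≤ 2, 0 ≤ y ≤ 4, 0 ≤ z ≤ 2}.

By the divergence theorem,

    ∯_{∂V} F · n dS = ∭_V (∇ · F) dV.

Compute the divergence:
    ∇ · F = ∂F_x/∂x + ∂F_y/∂y + ∂F_z/∂z = 72x^2 + 0 + 0 = 72x^2.

V is a rectangular box, so dV = dx dy dz with 0 ≤ x ≤ 2, 0 ≤ y ≤ 4, 0 ≤ z ≤ 2.

Integrate (72x^2) over V as an iterated integral:

    ∭_V (∇·F) dV = ∫_0^{2} ∫_0^{4} ∫_0^{2} (72x^2) dz dy dx.

Inner (z from 0 to 2): 144x^2.
Middle (y from 0 to 4): 576x^2.
Outer (x from 0 to 2): 1536.

Therefore ∯_{∂V} F · n dS = 1536.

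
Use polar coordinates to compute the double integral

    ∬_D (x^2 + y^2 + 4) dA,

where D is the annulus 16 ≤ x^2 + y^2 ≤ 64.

The region D is 4 ≤ r ≤ 8, 0 ≤ θ ≤ 2π in polar coordinates, where x = r cos(θ), y = r sin(θ), and dA = r dr dθ.

Under the substitution, the integrand becomes r^2 + 4, so

    ∬_D (x^2 + y^2 + 4) dA = ∫_{0}^{2π} ∫_{4}^{8} (r^2 + 4) · r dr dθ.

Inner integral (in r): ∫_{4}^{8} (r^2 + 4) · r dr = 1056.

Outer integral (in θ): ∫_{0}^{2π} (1056) dθ = 2112π.

Therefore ∬_D (x^2 + y^2 + 4) dA = 2112π.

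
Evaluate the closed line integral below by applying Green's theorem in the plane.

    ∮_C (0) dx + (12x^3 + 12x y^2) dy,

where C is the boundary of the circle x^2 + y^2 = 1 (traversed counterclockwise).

Green's theorem converts the closed line integral into a double integral over the enclosed region D:

    ∮_C P dx + Q dy = ∬_D (∂Q/∂x - ∂P/∂y) dA.

Here P = 0, Q = 12x^3 + 12x y^2, so

    ∂Q/∂x = 36x^2 + 12y^2,    ∂P/∂y = 0,
    ∂Q/∂x - ∂P/∂y = 36x^2 + 12y^2.

D is the region x^2 + y^2 ≤ 1. Evaluating the double integral:

In polar coordinates (x = r cos θ, y = r sin θ, dA = r dr dθ) the integrand becomes 12r^2(cos(2θ) + 2), so

    ∬_D (36x^2 + 12y^2) dA = ∫_0^{2π} ∫_0^{1} (12r^2(cos(2θ) + 2)) · r dr dθ.

Inner (r from 0 to 1): 3cos(2θ) + 6.
Outer (θ from 0 to 2π): 12π.

Therefore ∮_C P dx + Q dy = 12π.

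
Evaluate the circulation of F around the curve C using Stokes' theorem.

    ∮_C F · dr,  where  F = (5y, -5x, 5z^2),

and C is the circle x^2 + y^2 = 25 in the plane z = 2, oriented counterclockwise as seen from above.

Let S be the flat disk x^2 + y^2 ≤ 25 in the plane z = 2, with upward unit normal n̂ = ẑ. By Stokes' theorem,

    ∮_C F · dr = ∬_S (∇ × F) · n̂ dS = ∬_D (curl F)_z dA,

where D is the disk x^2 + y^2 ≤ 25.

Compute the curl of F = (5y, -5x, 5z^2):
    (∇ × F)_x = ∂F_z/∂y - ∂F_y/∂z = 0,
    (∇ × F)_y = ∂F_x/∂z - ∂F_z/∂x = 0,
    (∇ × F)_z = ∂F_y/∂x - ∂F_x/∂y = -10.

On z = 2, (curl F)_z = -10.

Convert to polar (x = r cos θ, y = r sin θ, dA = r dr dθ); the integrand becomes -10, so

    ∬_D (curl F)_z dA = ∫_0^{2π} ∫_0^{5} (-10) · r dr dθ.

Inner (r from 0 to 5): -125.
Outer (θ from 0 to 2π): -250π.

Therefore ∮_C F · dr = -250π.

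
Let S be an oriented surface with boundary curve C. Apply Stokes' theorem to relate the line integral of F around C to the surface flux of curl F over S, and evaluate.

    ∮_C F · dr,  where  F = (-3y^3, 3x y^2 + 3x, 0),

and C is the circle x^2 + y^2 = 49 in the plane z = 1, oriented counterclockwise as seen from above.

Let S be the flat disk x^2 + y^2 ≤ 49 in the plane z = 1, with upward unit normal n̂ = ẑ. By Stokes' theorem,

    ∮_C F · dr = ∬_S (∇ × F) · n̂ dS = ∬_D (curl F)_z dA,

where D is the disk x^2 + y^2 ≤ 49.

Compute the curl of F = (-3y^3, 3x y^2 + 3x, 0):
    (∇ × F)_x = ∂F_z/∂y - ∂F_y/∂z = 0,
    (∇ × F)_y = ∂F_x/∂z - ∂F_z/∂x = 0,
    (∇ × F)_z = ∂F_y/∂x - ∂F_x/∂y = 12y^2 + 3.

On z = 1, (curl F)_z = 12y^2 + 3.

Convert to polar (x = r cos θ, y = r sin θ, dA = r dr dθ); the integrand becomes 12r^2sin(θ)^2 + 3, so

    ∬_D (curl F)_z dA = ∫_0^{2π} ∫_0^{7} (12r^2sin(θ)^2 + 3) · r dr dθ.

Inner (r from 0 to 7): 7203sin(θ)^2 + 147/2.
Outer (θ from 0 to 2π): 7350π.

Therefore ∮_C F · dr = 7350π.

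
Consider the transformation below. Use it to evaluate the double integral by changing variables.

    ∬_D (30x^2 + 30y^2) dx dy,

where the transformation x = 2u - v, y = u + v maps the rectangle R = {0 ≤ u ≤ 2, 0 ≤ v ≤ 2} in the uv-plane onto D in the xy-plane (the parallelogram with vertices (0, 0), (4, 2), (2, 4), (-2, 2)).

Compute the Jacobian determinant of (x, y) with respect to (u, v):

    ∂(x,y)/∂(u,v) = | 2  -1 | = (2)(1) - (-1)(1) = 3.
                   | 1  1 |

Its absolute value is |J| = 3 (the area scaling factor).

Substituting x = 2u - v, y = u + v into the integrand,

    30x^2 + 30y^2 → 150u^2 - 60u v + 60v^2,

so the integral becomes

    ∬_R (150u^2 - 60u v + 60v^2) · |J| du dv = ∫_0^2 ∫_0^2 (450u^2 - 180u v + 180v^2) dv du.

Inner (v): 900u^2 - 360u + 480.
Outer (u): 2640.

Therefore ∬_D (30x^2 + 30y^2) dx dy = 2640.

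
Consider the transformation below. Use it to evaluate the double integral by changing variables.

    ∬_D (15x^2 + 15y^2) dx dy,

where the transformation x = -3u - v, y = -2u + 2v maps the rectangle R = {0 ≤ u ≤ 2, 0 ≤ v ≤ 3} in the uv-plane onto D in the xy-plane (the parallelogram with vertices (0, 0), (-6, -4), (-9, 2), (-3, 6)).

Compute the Jacobian determinant of (x, y) with respect to (u, v):

    ∂(x,y)/∂(u,v) = | -3  -1 | = (-3)(2) - (-1)(-2) = -8.
                   | -2  2 |

Its absolute value is |J| = 8 (the area scaling factor).

Substituting x = -3u - v, y = -2u + 2v into the integrand,

    15x^2 + 15y^2 → 195u^2 - 30u v + 75v^2,

so the integral becomes

    ∬_R (195u^2 - 30u v + 75v^2) · |J| du dv = ∫_0^2 ∫_0^3 (1560u^2 - 240u v + 600v^2) dv du.

Inner (v): 4680u^2 - 1080u + 5400.
Outer (u): 21120.

Therefore ∬_D (15x^2 + 15y^2) dx dy = 21120.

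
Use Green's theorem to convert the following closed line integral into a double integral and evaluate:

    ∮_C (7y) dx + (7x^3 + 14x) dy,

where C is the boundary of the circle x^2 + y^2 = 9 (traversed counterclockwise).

Green's theorem converts the closed line integral into a double integral over the enclosed region D:

    ∮_C P dx + Q dy = ∬_D (∂Q/∂x - ∂P/∂y) dA.

Here P = 7y, Q = 7x^3 + 14x, so

    ∂Q/∂x = 21x^2 + 14,    ∂P/∂y = 7,
    ∂Q/∂x - ∂P/∂y = 21x^2 + 7.

D is the region x^2 + y^2 ≤ 9. Evaluating the double integral:

In polar coordinates (x = r cos θ, y = r sin θ, dA = r dr dθ) the integrand becomes 21r^2cos(θ)^2 + 7, so

    ∬_D (21x^2 + 7) dA = ∫_0^{2π} ∫_0^{3} (21r^2cos(θ)^2 + 7) · r dr dθ.

Inner (r from 0 to 3): 1701cos(θ)^2/4 + 63/2.
Outer (θ from 0 to 2π): 1953π/4.

Therefore ∮_C P dx + Q dy = 1953π/4.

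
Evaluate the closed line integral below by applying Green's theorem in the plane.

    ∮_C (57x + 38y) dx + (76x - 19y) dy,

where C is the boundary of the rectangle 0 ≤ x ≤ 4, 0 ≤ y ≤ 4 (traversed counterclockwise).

Green's theorem converts the closed line integral into a double integral over the enclosed region D:

    ∮_C P dx + Q dy = ∬_D (∂Q/∂x - ∂P/∂y) dA.

Here P = 57x + 38y, Q = 76x - 19y, so

    ∂Q/∂x = 76,    ∂P/∂y = 38,
    ∂Q/∂x - ∂P/∂y = 38.

D is the region 0 ≤ x ≤ 4, 0 ≤ y ≤ 4. Evaluating the double integral:

    ∬_D (38) dA = ∫_0^{4} ∫_0^{4} (38) dy dx.

Inner (y from 0 to 4): 152.
Outer (x from 0 to 4): 608.

Therefore ∮_C P dx + Q dy = 608.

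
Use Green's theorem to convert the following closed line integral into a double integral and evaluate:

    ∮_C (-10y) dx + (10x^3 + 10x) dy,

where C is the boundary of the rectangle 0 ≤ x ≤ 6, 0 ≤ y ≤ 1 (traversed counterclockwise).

Green's theorem converts the closed line integral into a double integral over the enclosed region D:

    ∮_C P dx + Q dy = ∬_D (∂Q/∂x - ∂P/∂y) dA.

Here P = -10y, Q = 10x^3 + 10x, so

    ∂Q/∂x = 30x^2 + 10,    ∂P/∂y = -10,
    ∂Q/∂x - ∂P/∂y = 30x^2 + 20.

D is the region 0 ≤ x ≤ 6, 0 ≤ y ≤ 1. Evaluating the double integral:

    ∬_D (30x^2 + 20) dA = ∫_0^{6} ∫_0^{1} (30x^2 + 20) dy dx.

Inner (y from 0 to 1): 30x^2 + 20.
Outer (x from 0 to 6): 2280.

Therefore ∮_C P dx + Q dy = 2280.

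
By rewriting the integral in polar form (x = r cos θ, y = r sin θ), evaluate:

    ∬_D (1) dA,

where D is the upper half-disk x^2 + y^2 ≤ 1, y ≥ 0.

The region D is 0 ≤ r ≤ 1, 0 ≤ θ ≤ π in polar coordinates, where x = r cos(θ), y = r sin(θ), and dA = r dr dθ.

Under the substitution, the integrand becomes 1, so

    ∬_D (1) dA = ∫_{0}^{π} ∫_{0}^{1} (1) · r dr dθ.

Inner integral (in r): ∫_{0}^{1} (1) · r dr = 1/2.

Outer integral (in θ): ∫_{0}^{π} (1/2) dθ = π/2.

Therefore ∬_D (1) dA = π/2.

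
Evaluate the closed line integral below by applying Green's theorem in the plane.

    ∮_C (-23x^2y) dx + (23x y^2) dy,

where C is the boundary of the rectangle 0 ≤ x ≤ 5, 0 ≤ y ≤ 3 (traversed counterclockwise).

Green's theorem converts the closed line integral into a double integral over the enclosed region D:

    ∮_C P dx + Q dy = ∬_D (∂Q/∂x - ∂P/∂y) dA.

Here P = -23x^2y, Q = 23x y^2, so

    ∂Q/∂x = 23y^2,    ∂P/∂y = -23x^2,
    ∂Q/∂x - ∂P/∂y = 23x^2 + 23y^2.

D is the region 0 ≤ x ≤ 5, 0 ≤ y ≤ 3. Evaluating the double integral:

    ∬_D (23x^2 + 23y^2) dA = ∫_0^{5} ∫_0^{3} (23x^2 + 23y^2) dy dx.

Inner (y from 0 to 3): 69x^2 + 207.
Outer (x from 0 to 5): 3910.

Therefore ∮_C P dx + Q dy = 3910.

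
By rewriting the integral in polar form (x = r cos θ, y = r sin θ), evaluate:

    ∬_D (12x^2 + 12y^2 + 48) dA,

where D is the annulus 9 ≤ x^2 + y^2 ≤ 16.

The region D is 3 ≤ r ≤ 4, 0 ≤ θ ≤ 2π in polar coordinates, where x = r cos(θ), y = r sin(θ), and dA = r dr dθ.

Under the substitution, the integrand becomes 12r^2 + 48, so

    ∬_D (12x^2 + 12y^2 + 48) dA = ∫_{0}^{2π} ∫_{3}^{4} (12r^2 + 48) · r dr dθ.

Inner integral (in r): ∫_{3}^{4} (12r^2 + 48) · r dr = 693.

Outer integral (in θ): ∫_{0}^{2π} (693) dθ = 1386π.

Therefore ∬_D (12x^2 + 12y^2 + 48) dA = 1386π.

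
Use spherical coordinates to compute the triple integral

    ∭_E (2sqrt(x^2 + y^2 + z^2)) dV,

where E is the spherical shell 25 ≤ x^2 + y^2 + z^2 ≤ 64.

In spherical coordinates, x = ρ sin(φ) cos(θ), y = ρ sin(φ) sin(θ), z = ρ cos(φ), and dV = ρ^2 sin(φ) dρ dφ dθ.

The integrand becomes 2ρ, so

    ∭_E (2sqrt(x^2 + y^2 + z^2)) dV = ∫_{0}^{2π} ∫_{0}^{π} ∫_{5}^{8} (2ρ) · ρ^2 sin(φ) dρ dφ dθ.

Inner (ρ): 3471sin(φ)/2.
Middle (φ): 3471.
Outer (θ): 6942π.

Therefore the triple integral equals 6942π.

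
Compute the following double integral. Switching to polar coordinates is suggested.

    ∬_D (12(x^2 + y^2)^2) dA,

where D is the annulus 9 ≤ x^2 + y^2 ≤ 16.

The region D is 3 ≤ r ≤ 4, 0 ≤ θ ≤ 2π in polar coordinates, where x = r cos(θ), y = r sin(θ), and dA = r dr dθ.

Under the substitution, the integrand becomes 12r^4, so

    ∬_D (12(x^2 + y^2)^2) dA = ∫_{0}^{2π} ∫_{3}^{4} (12r^4) · r dr dθ.

Inner integral (in r): ∫_{3}^{4} (12r^4) · r dr = 6734.

Outer integral (in θ): ∫_{0}^{2π} (6734) dθ = 13468π.

Therefore ∬_D (12(x^2 + y^2)^2) dA = 13468π.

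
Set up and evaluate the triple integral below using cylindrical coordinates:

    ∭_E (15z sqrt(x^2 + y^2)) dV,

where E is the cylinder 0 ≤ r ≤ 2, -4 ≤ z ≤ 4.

In cylindrical coordinates, x = r cos(θ), y = r sin(θ), z = z, and dV = r dr dθ dz.

The integrand becomes 15r z, so

    ∭_E (15z sqrt(x^2 + y^2)) dV = ∫_{0}^{2π} ∫_{0}^{2} ∫_{-4}^{4} (15r z) · r dz dr dθ.

Inner (z): 0.
Middle (r from 0 to 2): 0.
Outer (θ): 0.

Therefore the triple integral equals 0.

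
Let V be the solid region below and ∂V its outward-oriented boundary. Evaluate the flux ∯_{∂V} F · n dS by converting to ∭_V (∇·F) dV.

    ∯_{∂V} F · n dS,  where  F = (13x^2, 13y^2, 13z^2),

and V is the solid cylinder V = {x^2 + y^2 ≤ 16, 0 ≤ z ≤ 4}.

By the divergence theorem,

    ∯_{∂V} F · n dS = ∭_V (∇ · F) dV.

Compute the divergence:
    ∇ · F = ∂F_x/∂x + ∂F_y/∂y + ∂F_z/∂z = 26x + 26y + 26z.

In cylindrical coordinates, x = r cos(θ), y = r sin(θ), z = z, dV = r dr dθ dz, with 0 ≤ r ≤ 4, 0 ≤ θ ≤ 2π, 0 ≤ z ≤ 4.

The integrand, after substitution and multiplying by the volume element, becomes (26sqrt(2)r sin(θ + π/4) + 26z) · r, so

    ∭_V (∇·F) dV = ∫_0^{2π} ∫_0^{4} ∫_0^{4} (26sqrt(2)r sin(θ + π/4) + 26z) · r dz dr dθ.

Inner (z from 0 to 4): 104r (sqrt(2)r sin(θ + π/4) + 2).
Middle (r from 0 to 4): 6656sqrt(2)sin(θ + π/4)/3 + 1664.
Outer (θ from 0 to 2π): 3328π.

Therefore ∯_{∂V} F · n dS = 3328π.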